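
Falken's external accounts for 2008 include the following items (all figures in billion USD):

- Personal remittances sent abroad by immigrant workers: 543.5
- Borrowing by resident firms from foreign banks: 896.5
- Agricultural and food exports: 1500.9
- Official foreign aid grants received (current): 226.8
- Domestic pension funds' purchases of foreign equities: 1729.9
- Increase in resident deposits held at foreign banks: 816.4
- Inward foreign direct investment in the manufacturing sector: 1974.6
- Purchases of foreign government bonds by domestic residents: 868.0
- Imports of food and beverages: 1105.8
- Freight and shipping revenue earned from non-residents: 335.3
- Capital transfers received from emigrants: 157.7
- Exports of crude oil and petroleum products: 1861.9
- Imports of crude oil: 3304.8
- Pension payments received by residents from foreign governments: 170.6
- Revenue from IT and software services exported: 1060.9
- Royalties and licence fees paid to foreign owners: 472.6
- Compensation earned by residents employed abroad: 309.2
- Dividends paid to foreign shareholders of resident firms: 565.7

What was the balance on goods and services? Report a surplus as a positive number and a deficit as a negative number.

-124.2

Goods: 1500.9 - 3304.8 + 1861.9 - 1105.8 = -1047.8
Services: -472.6 + 335.3 + 1060.9 = 923.6
Trade balance = -1047.8 + 923.6 = -124.2
(Excluded from the trade balance — secondary income: personal remittances sent abroad by immigrant workers 543.5, official foreign aid grants received (current) 226.8, pension payments received by residents from foreign governments 170.6; financial account: borrowing by resident firms from foreign banks 896.5, domestic pension funds' purchases of foreign equities 1729.9, increase in resident deposits held at foreign banks 816.4, inward foreign direct investment in the manufacturing sector 1974.6, purchases of foreign government bonds by domestic residents 868.0; capital account: capital transfers received from emigrants 157.7; primary income: compensation earned by residents employed abroad 309.2, dividends paid to foreign shareholders of resident firms 565.7.)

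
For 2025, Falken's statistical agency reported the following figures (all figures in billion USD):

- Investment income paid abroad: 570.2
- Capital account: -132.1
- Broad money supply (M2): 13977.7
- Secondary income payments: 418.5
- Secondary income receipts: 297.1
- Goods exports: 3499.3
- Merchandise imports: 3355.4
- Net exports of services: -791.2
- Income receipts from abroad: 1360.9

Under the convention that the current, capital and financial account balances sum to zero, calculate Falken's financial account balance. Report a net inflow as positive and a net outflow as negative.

110.1

Goods balance = 3499.3 - 3355.4 = 143.9
Services balance = -791.2
Trade balance (goods + services) = 143.9 + (-791.2) = -647.3
Net primary income = 1360.9 - 570.2 = 790.7
Net secondary income = 297.1 - 418.5 = -121.4
Current account = -647.3 + 790.7 + (-121.4) = 22.0
Financial account = -(22.0 + (-132.1)) = 110.1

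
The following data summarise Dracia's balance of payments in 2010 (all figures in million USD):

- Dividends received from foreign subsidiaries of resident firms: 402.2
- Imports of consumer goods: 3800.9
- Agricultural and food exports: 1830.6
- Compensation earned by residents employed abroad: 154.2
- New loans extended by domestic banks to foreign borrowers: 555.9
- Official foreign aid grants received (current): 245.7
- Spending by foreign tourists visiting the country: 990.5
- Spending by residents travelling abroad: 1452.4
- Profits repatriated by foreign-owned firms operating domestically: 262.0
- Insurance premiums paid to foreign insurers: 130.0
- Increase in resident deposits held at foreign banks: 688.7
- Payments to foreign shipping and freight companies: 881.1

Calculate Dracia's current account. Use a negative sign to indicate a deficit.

Goods: 1830.6 - 3800.9 = -1970.3
Services: -130.0 + 990.5 - 881.1 - 1452.4 = -1473.0
Primary income: 402.2 + 154.2 - 262.0 = 294.4
Secondary income: 245.7
Current account = (-1970.3) + (-1473.0) + 294.4 + 245.7 = -2903.2
(Excluded from the current account — financial account: new loans extended by domestic banks to foreign borrowers 555.9, increase in resident deposits held at foreign banks 688.7.)

-2903.2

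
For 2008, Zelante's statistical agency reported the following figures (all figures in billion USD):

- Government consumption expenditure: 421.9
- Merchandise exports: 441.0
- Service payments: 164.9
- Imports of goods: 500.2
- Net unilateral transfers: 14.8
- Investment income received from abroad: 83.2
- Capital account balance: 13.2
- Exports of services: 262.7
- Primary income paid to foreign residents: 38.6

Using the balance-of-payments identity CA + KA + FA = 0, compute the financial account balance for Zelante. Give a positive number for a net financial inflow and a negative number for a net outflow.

Goods balance = 441.0 - 500.2 = -59.2
Services balance = 262.7 - 164.9 = 97.8
Trade balance (goods + services) = -59.2 + 97.8 = 38.6
Net primary income = 83.2 - 38.6 = 44.6
Net secondary income = 14.8
Current account = 38.6 + 44.6 + 14.8 = 98.0
Financial account = -(98.0 + 13.2) = -111.2

-111.2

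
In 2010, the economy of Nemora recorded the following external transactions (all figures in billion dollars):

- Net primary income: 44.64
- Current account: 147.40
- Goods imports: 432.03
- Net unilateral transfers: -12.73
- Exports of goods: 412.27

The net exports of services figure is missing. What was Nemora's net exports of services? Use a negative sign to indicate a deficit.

Current account = goods balance + services balance + net primary income + net secondary income
Sum of the known components = 12.15
Net exports of services = CA - (known components) = 147.40 - 12.15 = 135.25

135.25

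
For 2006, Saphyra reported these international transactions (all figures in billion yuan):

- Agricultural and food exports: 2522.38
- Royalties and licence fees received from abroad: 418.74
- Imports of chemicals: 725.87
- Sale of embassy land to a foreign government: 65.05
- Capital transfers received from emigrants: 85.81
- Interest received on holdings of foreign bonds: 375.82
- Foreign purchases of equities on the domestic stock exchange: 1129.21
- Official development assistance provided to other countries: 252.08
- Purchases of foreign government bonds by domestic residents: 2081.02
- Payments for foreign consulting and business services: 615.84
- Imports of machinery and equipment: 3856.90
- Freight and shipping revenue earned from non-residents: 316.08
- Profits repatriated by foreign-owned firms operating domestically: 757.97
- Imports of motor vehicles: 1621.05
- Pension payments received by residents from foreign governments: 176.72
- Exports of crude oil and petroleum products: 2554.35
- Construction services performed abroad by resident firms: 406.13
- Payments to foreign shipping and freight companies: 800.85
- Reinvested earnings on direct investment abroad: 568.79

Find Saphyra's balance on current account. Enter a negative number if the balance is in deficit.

Goods: 2554.35 - 1621.05 - 3856.90 + 2522.38 - 725.87 = -1127.09
Services: -615.84 + 406.13 + 418.74 - 800.85 + 316.08 = -275.74
Primary income: 375.82 - 757.97 + 568.79 = 186.64
Secondary income: -252.08 + 176.72 = -75.36
Current account = (-1127.09) + (-275.74) + 186.64 + (-75.36) = -1291.55
(Excluded from the current account — capital account: sale of embassy land to a foreign government 65.05, capital transfers received from emigrants 85.81; financial account: foreign purchases of equities on the domestic stock exchange 1129.21, purchases of foreign government bonds by domestic residents 2081.02.)

-1291.55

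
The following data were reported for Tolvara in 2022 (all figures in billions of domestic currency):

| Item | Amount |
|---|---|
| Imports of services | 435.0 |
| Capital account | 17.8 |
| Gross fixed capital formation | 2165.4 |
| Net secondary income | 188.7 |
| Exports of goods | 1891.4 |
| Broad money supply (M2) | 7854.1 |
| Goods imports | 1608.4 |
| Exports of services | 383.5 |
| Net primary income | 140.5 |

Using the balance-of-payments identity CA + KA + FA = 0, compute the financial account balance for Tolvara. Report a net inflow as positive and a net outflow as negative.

Goods balance = 1891.4 - 1608.4 = 283.0
Services balance = 383.5 - 435.0 = -51.5
Trade balance (goods + services) = 283.0 + (-51.5) = 231.5
Net primary income = 140.5
Net secondary income = 188.7
Current account = 231.5 + 140.5 + 188.7 = 560.7
Financial account = -(560.7 + 17.8) = -578.5

-578.5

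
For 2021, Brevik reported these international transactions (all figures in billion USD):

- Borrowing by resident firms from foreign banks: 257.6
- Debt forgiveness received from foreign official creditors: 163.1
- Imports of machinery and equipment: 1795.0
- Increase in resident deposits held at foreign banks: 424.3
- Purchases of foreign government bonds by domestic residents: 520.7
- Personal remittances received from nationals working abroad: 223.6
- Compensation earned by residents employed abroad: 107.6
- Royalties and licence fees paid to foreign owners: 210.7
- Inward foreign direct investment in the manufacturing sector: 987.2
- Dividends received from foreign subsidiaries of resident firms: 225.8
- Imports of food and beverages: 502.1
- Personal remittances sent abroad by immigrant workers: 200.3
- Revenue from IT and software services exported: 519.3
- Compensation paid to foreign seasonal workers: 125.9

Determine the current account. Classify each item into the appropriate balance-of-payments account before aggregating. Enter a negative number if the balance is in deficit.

Goods: -1795.0 - 502.1 = -2297.1
Services: 519.3 - 210.7 = 308.6
Primary income: 107.6 - 125.9 + 225.8 = 207.5
Secondary income: 223.6 - 200.3 = 23.3
Current account = (-2297.1) + 308.6 + 207.5 + 23.3 = -1757.7
(Excluded from the current account — financial account: borrowing by resident firms from foreign banks 257.6, increase in resident deposits held at foreign banks 424.3, purchases of foreign government bonds by domestic residents 520.7, inward foreign direct investment in the manufacturing sector 987.2; capital account: debt forgiveness received from foreign official creditors 163.1.)

-1757.7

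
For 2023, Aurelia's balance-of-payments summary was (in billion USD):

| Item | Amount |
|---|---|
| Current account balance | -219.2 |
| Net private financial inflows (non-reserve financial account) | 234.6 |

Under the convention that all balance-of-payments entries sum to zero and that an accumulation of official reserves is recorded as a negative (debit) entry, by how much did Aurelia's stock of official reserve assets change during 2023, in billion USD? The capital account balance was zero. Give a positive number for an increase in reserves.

15.4

Official reserve transactions balance = -((-219.2) + 234.6) = -15.4
An accumulation of reserves is recorded as a debit (negative entry), so the change in the stock of reserves is the negative of that balance.
Change in official reserves = -(-15.4) = 15.4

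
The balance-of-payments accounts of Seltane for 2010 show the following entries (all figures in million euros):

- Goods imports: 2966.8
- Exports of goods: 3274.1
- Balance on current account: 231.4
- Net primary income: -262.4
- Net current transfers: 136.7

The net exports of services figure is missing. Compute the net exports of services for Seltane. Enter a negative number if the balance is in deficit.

Current account = goods balance + services balance + net primary income + net secondary income
Sum of the known components = 181.6
Net exports of services = CA - (known components) = 231.4 - 181.6 = 49.8

49.8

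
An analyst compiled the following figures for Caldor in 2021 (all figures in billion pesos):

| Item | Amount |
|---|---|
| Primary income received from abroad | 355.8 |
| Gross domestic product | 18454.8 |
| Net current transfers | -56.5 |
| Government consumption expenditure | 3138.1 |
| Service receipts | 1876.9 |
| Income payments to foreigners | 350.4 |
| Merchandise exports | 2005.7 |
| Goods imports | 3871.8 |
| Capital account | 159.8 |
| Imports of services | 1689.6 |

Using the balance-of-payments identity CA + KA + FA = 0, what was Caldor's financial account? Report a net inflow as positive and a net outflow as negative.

1570.1

Goods balance = 2005.7 - 3871.8 = -1866.1
Services balance = 1876.9 - 1689.6 = 187.3
Trade balance (goods + services) = -1866.1 + 187.3 = -1678.8
Net primary income = 355.8 - 350.4 = 5.4
Net secondary income = -56.5
Current account = -1678.8 + 5.4 + (-56.5) = -1729.9
Financial account = -(-1729.9 + 159.8) = 1570.1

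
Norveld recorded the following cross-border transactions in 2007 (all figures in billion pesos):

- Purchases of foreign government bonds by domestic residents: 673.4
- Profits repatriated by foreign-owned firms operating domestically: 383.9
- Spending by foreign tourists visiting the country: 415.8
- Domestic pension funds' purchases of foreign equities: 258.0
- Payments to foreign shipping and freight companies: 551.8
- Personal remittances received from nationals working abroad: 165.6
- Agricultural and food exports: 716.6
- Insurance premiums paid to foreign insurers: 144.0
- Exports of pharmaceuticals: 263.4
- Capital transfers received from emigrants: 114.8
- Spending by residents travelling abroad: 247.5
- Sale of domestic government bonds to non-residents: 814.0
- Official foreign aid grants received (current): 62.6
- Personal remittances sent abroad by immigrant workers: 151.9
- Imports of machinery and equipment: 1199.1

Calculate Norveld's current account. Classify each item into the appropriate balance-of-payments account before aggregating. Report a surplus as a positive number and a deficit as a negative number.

Goods: 716.6 + 263.4 - 1199.1 = -219.1
Services: -551.8 - 144.0 + 415.8 - 247.5 = -527.5
Primary income: -383.9
Secondary income: 62.6 + 165.6 - 151.9 = 76.3
Current account = (-219.1) + (-527.5) + (-383.9) + 76.3 = -1054.2
(Excluded from the current account — financial account: purchases of foreign government bonds by domestic residents 673.4, domestic pension funds' purchases of foreign equities 258.0, sale of domestic government bonds to non-residents 814.0; capital account: capital transfers received from emigrants 114.8.)

-1054.2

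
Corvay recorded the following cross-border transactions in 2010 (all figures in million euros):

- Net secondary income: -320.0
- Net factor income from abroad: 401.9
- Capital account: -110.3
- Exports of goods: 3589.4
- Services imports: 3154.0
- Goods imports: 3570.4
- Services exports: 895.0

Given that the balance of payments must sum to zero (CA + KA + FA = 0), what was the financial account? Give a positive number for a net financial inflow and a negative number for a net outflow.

2268.4

Goods balance = 3589.4 - 3570.4 = 19.0
Services balance = 895.0 - 3154.0 = -2259.0
Trade balance (goods + services) = 19.0 + (-2259.0) = -2240.0
Net primary income = 401.9
Net secondary income = -320.0
Current account = -2240.0 + 401.9 + (-320.0) = -2158.1
Financial account = -(-2158.1 + (-110.3)) = 2268.4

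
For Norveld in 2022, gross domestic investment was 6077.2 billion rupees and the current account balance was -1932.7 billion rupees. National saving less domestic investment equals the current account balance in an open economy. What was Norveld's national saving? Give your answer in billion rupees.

4144.5

S = I + CA = 6077.2 + (-1932.7) = 4144.5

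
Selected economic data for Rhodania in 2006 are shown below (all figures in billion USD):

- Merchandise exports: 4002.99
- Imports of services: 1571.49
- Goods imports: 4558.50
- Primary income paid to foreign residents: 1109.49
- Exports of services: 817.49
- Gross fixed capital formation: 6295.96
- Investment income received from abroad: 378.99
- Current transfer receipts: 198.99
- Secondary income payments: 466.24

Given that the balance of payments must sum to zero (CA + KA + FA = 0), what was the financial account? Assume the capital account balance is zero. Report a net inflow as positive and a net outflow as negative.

2307.26

Goods balance = 4002.99 - 4558.50 = -555.51
Services balance = 817.49 - 1571.49 = -754.00
Trade balance (goods + services) = -555.51 + (-754.00) = -1309.51
Net primary income = 378.99 - 1109.49 = -730.50
Net secondary income = 198.99 - 466.24 = -267.25
Current account = -1309.51 + (-730.50) + (-267.25) = -2307.26
Financial account = -(-2307.26) = 2307.26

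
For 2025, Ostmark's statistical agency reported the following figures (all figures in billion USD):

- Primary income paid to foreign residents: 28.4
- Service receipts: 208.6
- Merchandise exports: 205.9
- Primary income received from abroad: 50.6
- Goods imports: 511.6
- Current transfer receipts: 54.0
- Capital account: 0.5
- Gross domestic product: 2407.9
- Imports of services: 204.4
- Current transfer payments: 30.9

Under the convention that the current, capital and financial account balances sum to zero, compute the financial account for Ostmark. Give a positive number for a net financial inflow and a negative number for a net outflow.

255.7

Goods balance = 205.9 - 511.6 = -305.7
Services balance = 208.6 - 204.4 = 4.2
Trade balance (goods + services) = -305.7 + 4.2 = -301.5
Net primary income = 50.6 - 28.4 = 22.2
Net secondary income = 54.0 - 30.9 = 23.1
Current account = -301.5 + 22.2 + 23.1 = -256.2
Financial account = -(-256.2 + 0.5) = 255.7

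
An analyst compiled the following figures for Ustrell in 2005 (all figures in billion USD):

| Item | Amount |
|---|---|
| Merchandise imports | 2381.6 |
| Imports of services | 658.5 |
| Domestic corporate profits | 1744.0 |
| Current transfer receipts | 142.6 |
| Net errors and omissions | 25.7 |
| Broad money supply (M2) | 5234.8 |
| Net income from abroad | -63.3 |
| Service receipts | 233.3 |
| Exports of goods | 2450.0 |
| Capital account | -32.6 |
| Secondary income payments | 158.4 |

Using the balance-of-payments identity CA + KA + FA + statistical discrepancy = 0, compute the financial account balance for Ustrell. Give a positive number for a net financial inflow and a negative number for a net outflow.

442.8

Goods balance = 2450.0 - 2381.6 = 68.4
Services balance = 233.3 - 658.5 = -425.2
Trade balance (goods + services) = 68.4 + (-425.2) = -356.8
Net primary income = -63.3
Net secondary income = 142.6 - 158.4 = -15.8
Current account = -356.8 + (-63.3) + (-15.8) = -435.9
Financial account = -(-435.9 + (-32.6) + 25.7) = 442.8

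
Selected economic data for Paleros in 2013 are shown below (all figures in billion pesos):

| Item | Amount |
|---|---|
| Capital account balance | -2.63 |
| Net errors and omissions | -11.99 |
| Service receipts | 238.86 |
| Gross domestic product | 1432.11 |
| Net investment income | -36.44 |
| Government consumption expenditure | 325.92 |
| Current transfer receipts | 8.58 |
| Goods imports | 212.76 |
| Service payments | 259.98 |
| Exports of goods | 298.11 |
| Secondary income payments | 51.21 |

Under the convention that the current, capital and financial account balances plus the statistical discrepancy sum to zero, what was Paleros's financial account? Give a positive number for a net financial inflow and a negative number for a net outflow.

29.46

Goods balance = 298.11 - 212.76 = 85.35
Services balance = 238.86 - 259.98 = -21.12
Trade balance (goods + services) = 85.35 + (-21.12) = 64.23
Net primary income = -36.44
Net secondary income = 8.58 - 51.21 = -42.63
Current account = 64.23 + (-36.44) + (-42.63) = -14.84
Financial account = -(-14.84 + (-2.63) + (-11.99)) = 29.46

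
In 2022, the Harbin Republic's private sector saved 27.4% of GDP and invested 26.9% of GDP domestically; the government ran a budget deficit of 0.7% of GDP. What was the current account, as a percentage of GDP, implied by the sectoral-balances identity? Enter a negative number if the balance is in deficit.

By the sectoral-balances identity, CA = (S_private - I) + (T - G).
Private balance = 27.4 - 26.9 = 0.5
Government balance (T - G) = -0.7
CA = 0.5 + (-0.7) = -0.2

-0.2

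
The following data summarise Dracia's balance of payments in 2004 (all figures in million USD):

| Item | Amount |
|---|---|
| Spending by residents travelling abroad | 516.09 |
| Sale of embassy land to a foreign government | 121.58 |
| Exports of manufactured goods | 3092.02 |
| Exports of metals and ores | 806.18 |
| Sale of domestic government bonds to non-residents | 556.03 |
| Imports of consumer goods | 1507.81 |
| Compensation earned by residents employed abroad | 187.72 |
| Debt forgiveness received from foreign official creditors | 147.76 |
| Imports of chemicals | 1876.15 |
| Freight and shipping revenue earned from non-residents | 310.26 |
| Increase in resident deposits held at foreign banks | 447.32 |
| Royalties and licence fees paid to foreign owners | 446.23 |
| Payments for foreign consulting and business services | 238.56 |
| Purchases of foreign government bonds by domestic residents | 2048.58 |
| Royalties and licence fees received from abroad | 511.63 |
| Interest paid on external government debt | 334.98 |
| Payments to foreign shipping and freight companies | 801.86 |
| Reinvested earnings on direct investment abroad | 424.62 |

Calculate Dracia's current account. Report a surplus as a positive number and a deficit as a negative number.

-389.25

Goods: -1507.81 + 3092.02 - 1876.15 + 806.18 = 514.24
Services: -516.09 - 238.56 + 310.26 + 511.63 - 446.23 - 801.86 = -1180.85
Primary income: 424.62 - 334.98 + 187.72 = 277.36
Current account = 514.24 + (-1180.85) + 277.36 = -389.25
(Excluded from the current account — capital account: sale of embassy land to a foreign government 121.58, debt forgiveness received from foreign official creditors 147.76; financial account: sale of domestic government bonds to non-residents 556.03, increase in resident deposits held at foreign banks 447.32, purchases of foreign government bonds by domestic residents 2048.58.)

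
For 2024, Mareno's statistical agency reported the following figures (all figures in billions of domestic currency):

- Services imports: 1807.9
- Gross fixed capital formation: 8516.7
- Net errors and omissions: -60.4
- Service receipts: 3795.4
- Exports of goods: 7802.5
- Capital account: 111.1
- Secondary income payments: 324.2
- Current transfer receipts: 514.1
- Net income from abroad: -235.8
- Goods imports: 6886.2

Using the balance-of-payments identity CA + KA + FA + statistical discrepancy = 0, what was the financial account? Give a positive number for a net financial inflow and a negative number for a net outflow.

-2908.6

Goods balance = 7802.5 - 6886.2 = 916.3
Services balance = 3795.4 - 1807.9 = 1987.5
Trade balance (goods + services) = 916.3 + 1987.5 = 2903.8
Net primary income = -235.8
Net secondary income = 514.1 - 324.2 = 189.9
Current account = 2903.8 + (-235.8) + 189.9 = 2857.9
Financial account = -(2857.9 + 111.1 + (-60.4)) = -2908.6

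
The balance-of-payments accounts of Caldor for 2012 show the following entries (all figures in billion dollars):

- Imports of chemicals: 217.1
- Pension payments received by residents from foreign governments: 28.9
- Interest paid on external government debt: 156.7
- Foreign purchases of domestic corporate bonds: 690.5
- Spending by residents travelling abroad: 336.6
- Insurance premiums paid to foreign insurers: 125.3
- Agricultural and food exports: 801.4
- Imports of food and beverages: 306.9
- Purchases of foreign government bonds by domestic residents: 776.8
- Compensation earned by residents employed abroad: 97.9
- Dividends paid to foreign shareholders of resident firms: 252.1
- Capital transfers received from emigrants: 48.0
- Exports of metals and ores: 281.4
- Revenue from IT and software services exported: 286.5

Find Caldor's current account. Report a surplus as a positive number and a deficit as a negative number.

101.4

Goods: -217.1 + 281.4 - 306.9 + 801.4 = 558.8
Services: -125.3 - 336.6 + 286.5 = -175.4
Primary income: -252.1 - 156.7 + 97.9 = -310.9
Secondary income: 28.9
Current account = 558.8 + (-175.4) + (-310.9) + 28.9 = 101.4
(Excluded from the current account — financial account: foreign purchases of domestic corporate bonds 690.5, purchases of foreign government bonds by domestic residents 776.8; capital account: capital transfers received from emigrants 48.0.)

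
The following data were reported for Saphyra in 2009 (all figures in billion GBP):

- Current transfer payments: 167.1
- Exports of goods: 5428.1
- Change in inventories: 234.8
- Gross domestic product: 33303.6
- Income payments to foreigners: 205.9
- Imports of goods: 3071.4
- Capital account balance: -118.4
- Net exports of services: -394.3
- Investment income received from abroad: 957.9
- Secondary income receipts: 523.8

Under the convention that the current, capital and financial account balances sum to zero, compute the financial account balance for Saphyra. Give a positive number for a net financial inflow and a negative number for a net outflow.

Goods balance = 5428.1 - 3071.4 = 2356.7
Services balance = -394.3
Trade balance (goods + services) = 2356.7 + (-394.3) = 1962.4
Net primary income = 957.9 - 205.9 = 752.0
Net secondary income = 523.8 - 167.1 = 356.7
Current account = 1962.4 + 752.0 + 356.7 = 3071.1
Financial account = -(3071.1 + (-118.4)) = -2952.7

-2952.7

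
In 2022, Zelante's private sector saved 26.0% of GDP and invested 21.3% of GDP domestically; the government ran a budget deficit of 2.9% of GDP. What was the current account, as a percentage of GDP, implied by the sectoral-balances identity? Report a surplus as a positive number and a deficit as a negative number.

1.8

By the sectoral-balances identity, CA = (S_private - I) + (T - G).
Private balance = 26.0 - 21.3 = 4.7
Government balance (T - G) = -2.9
CA = 4.7 + (-2.9) = 1.8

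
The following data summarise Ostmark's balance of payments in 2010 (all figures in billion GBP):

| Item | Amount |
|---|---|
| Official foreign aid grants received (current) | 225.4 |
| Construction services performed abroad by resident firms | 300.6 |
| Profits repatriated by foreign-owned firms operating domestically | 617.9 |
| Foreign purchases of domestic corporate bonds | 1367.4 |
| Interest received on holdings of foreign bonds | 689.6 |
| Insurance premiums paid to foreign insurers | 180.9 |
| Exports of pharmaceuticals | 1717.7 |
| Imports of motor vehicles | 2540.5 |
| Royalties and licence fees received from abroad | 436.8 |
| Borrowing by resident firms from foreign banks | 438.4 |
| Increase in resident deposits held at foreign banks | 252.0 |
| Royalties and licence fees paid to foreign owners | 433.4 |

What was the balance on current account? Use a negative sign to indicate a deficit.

Goods: -2540.5 + 1717.7 = -822.8
Services: -433.4 - 180.9 + 436.8 + 300.6 = 123.1
Primary income: -617.9 + 689.6 = 71.7
Secondary income: 225.4
Current account = (-822.8) + 123.1 + 71.7 + 225.4 = -402.6
(Excluded from the current account — financial account: foreign purchases of domestic corporate bonds 1367.4, borrowing by resident firms from foreign banks 438.4, increase in resident deposits held at foreign banks 252.0.)

-402.6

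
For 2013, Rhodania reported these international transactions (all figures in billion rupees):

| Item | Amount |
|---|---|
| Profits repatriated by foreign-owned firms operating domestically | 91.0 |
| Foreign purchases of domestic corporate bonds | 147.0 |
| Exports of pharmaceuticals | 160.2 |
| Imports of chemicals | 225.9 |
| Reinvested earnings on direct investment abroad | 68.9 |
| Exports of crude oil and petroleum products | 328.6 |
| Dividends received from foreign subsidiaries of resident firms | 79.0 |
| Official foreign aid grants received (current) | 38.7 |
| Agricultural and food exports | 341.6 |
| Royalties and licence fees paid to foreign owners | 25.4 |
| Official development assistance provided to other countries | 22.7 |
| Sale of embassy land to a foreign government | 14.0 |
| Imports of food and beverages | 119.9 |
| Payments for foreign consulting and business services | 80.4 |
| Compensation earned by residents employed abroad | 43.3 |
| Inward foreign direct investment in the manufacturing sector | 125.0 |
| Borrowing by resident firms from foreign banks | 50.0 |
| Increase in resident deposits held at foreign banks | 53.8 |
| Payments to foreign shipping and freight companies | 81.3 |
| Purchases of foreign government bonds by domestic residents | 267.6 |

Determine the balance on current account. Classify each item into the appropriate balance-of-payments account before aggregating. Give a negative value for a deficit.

Goods: 328.6 - 119.9 + 341.6 - 225.9 + 160.2 = 484.6
Services: -81.3 - 25.4 - 80.4 = -187.1
Primary income: 43.3 + 68.9 - 91.0 + 79.0 = 100.2
Secondary income: 38.7 - 22.7 = 16.0
Current account = 484.6 + (-187.1) + 100.2 + 16.0 = 413.7
(Excluded from the current account — financial account: foreign purchases of domestic corporate bonds 147.0, inward foreign direct investment in the manufacturing sector 125.0, borrowing by resident firms from foreign banks 50.0, increase in resident deposits held at foreign banks 53.8, purchases of foreign government bonds by domestic residents 267.6; capital account: sale of embassy land to a foreign government 14.0.)

413.7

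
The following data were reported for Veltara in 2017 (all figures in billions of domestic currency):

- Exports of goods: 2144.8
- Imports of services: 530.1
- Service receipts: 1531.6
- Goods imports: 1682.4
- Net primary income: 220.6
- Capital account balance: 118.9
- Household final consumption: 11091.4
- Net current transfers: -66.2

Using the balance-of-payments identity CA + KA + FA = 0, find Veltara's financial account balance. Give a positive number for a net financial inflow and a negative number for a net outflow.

-1737.2

Goods balance = 2144.8 - 1682.4 = 462.4
Services balance = 1531.6 - 530.1 = 1001.5
Trade balance (goods + services) = 462.4 + 1001.5 = 1463.9
Net primary income = 220.6
Net secondary income = -66.2
Current account = 1463.9 + 220.6 + (-66.2) = 1618.3
Financial account = -(1618.3 + 118.9) = -1737.2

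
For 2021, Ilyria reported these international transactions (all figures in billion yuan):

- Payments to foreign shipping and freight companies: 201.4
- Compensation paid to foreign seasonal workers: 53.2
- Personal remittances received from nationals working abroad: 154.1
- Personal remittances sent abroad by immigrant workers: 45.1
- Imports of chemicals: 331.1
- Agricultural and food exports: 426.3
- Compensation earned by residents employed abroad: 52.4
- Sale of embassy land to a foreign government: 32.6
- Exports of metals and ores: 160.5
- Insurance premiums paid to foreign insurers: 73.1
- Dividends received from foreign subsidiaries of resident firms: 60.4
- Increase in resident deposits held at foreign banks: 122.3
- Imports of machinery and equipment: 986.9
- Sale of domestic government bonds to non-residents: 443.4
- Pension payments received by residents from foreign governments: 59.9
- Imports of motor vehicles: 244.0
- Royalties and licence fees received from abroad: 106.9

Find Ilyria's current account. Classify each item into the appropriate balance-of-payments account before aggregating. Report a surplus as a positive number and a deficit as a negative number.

Goods: -986.9 - 331.1 + 160.5 + 426.3 - 244.0 = -975.2
Services: -201.4 + 106.9 - 73.1 = -167.6
Primary income: 60.4 - 53.2 + 52.4 = 59.6
Secondary income: -45.1 + 154.1 + 59.9 = 168.9
Current account = (-975.2) + (-167.6) + 59.6 + 168.9 = -914.3
(Excluded from the current account — capital account: sale of embassy land to a foreign government 32.6; financial account: increase in resident deposits held at foreign banks 122.3, sale of domestic government bonds to non-residents 443.4.)

-914.3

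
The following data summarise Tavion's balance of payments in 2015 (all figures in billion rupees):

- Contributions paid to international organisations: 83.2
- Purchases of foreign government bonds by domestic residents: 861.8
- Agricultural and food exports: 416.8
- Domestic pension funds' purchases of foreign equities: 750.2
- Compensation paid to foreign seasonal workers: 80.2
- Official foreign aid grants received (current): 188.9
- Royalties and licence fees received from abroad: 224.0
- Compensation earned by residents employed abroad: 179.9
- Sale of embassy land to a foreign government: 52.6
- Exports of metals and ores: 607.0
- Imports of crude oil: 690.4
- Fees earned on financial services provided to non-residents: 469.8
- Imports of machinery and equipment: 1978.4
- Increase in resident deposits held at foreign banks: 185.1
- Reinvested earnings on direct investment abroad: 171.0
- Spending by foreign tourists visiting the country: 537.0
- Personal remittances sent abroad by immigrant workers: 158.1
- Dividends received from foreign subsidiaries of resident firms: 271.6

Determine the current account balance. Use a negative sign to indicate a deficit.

75.7

Goods: -690.4 + 416.8 + 607.0 - 1978.4 = -1645.0
Services: 537.0 + 224.0 + 469.8 = 1230.8
Primary income: 171.0 + 179.9 - 80.2 + 271.6 = 542.3
Secondary income: 188.9 - 158.1 - 83.2 = -52.4
Current account = (-1645.0) + 1230.8 + 542.3 + (-52.4) = 75.7
(Excluded from the current account — financial account: purchases of foreign government bonds by domestic residents 861.8, domestic pension funds' purchases of foreign equities 750.2, increase in resident deposits held at foreign banks 185.1; capital account: sale of embassy land to a foreign government 52.6.)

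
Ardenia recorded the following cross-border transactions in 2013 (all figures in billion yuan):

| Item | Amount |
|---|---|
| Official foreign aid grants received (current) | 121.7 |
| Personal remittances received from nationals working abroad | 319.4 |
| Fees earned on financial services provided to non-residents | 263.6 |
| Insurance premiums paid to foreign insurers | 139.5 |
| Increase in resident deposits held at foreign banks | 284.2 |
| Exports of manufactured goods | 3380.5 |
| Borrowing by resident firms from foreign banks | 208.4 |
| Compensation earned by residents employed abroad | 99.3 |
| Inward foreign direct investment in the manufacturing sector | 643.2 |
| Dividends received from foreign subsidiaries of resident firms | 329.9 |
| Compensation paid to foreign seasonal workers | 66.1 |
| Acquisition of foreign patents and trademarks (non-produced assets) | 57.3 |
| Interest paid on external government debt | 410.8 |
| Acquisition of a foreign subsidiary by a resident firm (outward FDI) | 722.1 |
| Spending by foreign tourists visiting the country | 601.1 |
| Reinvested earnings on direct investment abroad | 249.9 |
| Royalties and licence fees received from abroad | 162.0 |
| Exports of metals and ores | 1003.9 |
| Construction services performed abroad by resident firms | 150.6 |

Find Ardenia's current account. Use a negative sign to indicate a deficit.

Goods: 3380.5 + 1003.9 = 4384.4
Services: 150.6 + 601.1 + 162.0 + 263.6 - 139.5 = 1037.8
Primary income: 99.3 - 66.1 + 249.9 - 410.8 + 329.9 = 202.2
Secondary income: 319.4 + 121.7 = 441.1
Current account = 4384.4 + 1037.8 + 202.2 + 441.1 = 6065.5
(Excluded from the current account — financial account: increase in resident deposits held at foreign banks 284.2, borrowing by resident firms from foreign banks 208.4, inward foreign direct investment in the manufacturing sector 643.2, acquisition of a foreign subsidiary by a resident firm (outward FDI) 722.1; capital account: acquisition of foreign patents and trademarks (non-produced assets) 57.3.)

6065.5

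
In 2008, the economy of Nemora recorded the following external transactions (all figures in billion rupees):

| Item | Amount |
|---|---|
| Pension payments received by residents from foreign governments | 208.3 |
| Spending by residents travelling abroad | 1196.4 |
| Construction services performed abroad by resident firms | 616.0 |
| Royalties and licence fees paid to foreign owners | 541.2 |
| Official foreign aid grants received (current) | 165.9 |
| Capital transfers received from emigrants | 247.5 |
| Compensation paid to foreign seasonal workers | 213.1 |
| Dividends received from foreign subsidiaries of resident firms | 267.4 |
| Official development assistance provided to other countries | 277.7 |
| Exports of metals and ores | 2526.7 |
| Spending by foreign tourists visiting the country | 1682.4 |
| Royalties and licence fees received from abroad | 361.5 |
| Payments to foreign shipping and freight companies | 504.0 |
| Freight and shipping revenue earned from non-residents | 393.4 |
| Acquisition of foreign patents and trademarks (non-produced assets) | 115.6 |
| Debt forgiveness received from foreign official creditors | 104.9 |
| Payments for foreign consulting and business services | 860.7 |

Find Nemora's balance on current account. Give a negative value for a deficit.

Goods: 2526.7
Services: 616.0 + 1682.4 - 860.7 - 541.2 + 361.5 - 1196.4 - 504.0 + 393.4 = -49.0
Primary income: -213.1 + 267.4 = 54.3
Secondary income: 165.9 - 277.7 + 208.3 = 96.5
Current account = 2526.7 + (-49.0) + 54.3 + 96.5 = 2628.5
(Excluded from the current account — capital account: capital transfers received from emigrants 247.5, acquisition of foreign patents and trademarks (non-produced assets) 115.6, debt forgiveness received from foreign official creditors 104.9.)

2628.5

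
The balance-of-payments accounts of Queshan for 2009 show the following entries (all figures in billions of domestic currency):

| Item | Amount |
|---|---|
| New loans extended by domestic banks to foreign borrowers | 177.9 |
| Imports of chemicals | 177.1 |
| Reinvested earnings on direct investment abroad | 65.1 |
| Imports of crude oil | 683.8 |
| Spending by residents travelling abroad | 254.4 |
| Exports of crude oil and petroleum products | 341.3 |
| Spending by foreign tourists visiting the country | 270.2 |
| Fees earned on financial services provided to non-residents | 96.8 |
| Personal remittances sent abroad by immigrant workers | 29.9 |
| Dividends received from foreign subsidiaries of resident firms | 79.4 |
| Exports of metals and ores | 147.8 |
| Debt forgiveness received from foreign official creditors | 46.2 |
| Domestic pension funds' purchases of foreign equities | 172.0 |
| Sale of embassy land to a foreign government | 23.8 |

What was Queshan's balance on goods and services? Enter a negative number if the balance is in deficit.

-259.2

Goods: -683.8 + 147.8 - 177.1 + 341.3 = -371.8
Services: -254.4 + 270.2 + 96.8 = 112.6
Trade balance = -371.8 + 112.6 = -259.2
(Excluded from the trade balance — financial account: new loans extended by domestic banks to foreign borrowers 177.9, domestic pension funds' purchases of foreign equities 172.0; primary income: reinvested earnings on direct investment abroad 65.1, dividends received from foreign subsidiaries of resident firms 79.4; secondary income: personal remittances sent abroad by immigrant workers 29.9; capital account: debt forgiveness received from foreign official creditors 46.2, sale of embassy land to a foreign government 23.8.)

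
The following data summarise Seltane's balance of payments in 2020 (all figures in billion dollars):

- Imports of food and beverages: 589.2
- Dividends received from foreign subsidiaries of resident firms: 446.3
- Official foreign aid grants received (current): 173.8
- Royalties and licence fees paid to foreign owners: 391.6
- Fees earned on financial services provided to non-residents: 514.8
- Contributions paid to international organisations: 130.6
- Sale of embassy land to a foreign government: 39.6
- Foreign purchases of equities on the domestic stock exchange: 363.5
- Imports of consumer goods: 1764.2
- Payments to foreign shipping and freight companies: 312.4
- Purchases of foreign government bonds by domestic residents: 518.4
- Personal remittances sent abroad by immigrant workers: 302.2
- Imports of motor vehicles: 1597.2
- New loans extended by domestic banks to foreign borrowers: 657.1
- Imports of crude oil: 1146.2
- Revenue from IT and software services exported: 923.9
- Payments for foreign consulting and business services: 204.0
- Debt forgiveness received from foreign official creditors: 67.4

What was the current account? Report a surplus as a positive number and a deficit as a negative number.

-4378.8

Goods: -1146.2 - 1764.2 - 589.2 - 1597.2 = -5096.8
Services: 923.9 - 204.0 - 312.4 + 514.8 - 391.6 = 530.7
Primary income: 446.3
Secondary income: 173.8 - 130.6 - 302.2 = -259.0
Current account = (-5096.8) + 530.7 + 446.3 + (-259.0) = -4378.8
(Excluded from the current account — capital account: sale of embassy land to a foreign government 39.6, debt forgiveness received from foreign official creditors 67.4; financial account: foreign purchases of equities on the domestic stock exchange 363.5, purchases of foreign government bonds by domestic residents 518.4, new loans extended by domestic banks to foreign borrowers 657.1.)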